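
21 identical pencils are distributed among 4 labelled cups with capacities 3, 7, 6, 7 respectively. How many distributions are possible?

10

By stars and bars, unrestricted non-negative solutions to x_1+…+x_4 = 21 number C(21+3,3) = 2024.
Subtract solutions that violate a single cap (substitute x_i' = x_i − (cap_i+1)): x_1 ≥ 4 gives C(20,3) = 1140; x_2 ≥ 8 gives C(16,3) = 560; x_3 ≥ 7 gives C(17,3) = 680; x_4 ≥ 8 gives C(16,3) = 560. Together 2940.
Add back pairs where two caps are both exceeded: 220 + 286 + 220 + 84 + 56 + 84 = 950.
Subtract triples: 10 + 4 + 10 + 0 = 24.
By inclusion–exclusion the count is 2024 − 2940 + 950 − 24 = 10.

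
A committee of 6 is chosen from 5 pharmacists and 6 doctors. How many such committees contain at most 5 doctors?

461

Split by how many doctors are chosen (0 through 5).
Sum: C(6,0)·C(5,6) + C(6,1)·C(5,5) + C(6,2)·C(5,4) + C(6,3)·C(5,3) + C(6,4)·C(5,2) + C(6,5)·C(5,1) = 0 + 6 + 75 + 200 + 150 + 30 = 461.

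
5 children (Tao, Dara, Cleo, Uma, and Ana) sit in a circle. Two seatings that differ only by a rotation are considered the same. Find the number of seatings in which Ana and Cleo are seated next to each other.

Treat {Ana, Cleo} as one unit (2 internal orders) and seat the resulting 4 units around the table: (3)! circular arrangements.
So 2 × (3)! = 2 × 6 = 12.

12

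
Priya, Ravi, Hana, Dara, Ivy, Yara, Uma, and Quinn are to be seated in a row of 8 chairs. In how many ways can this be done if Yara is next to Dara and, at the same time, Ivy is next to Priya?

2880

Treat {Yara,Dara} as one block (2 orders) and {Ivy,Priya} as another (2 orders).
That leaves 6 units to arrange: 2 × 2 × 6! = 4 × 720 = 2880.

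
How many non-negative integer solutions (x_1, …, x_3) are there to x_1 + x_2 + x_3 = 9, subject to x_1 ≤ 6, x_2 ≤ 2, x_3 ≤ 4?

9

Without the upper bounds there are C(11,2) = 55 ways to split 9 among 3 variables.
Subtract solutions that violate a single cap (substitute x_i' = x_i − (cap_i+1)): x_1 ≥ 7 gives C(4,2) = 6; x_2 ≥ 3 gives C(8,2) = 28; x_3 ≥ 5 gives C(6,2) = 15. Together 49.
Add back pairs where two caps are both exceeded: 0 + 0 + 3 = 3.
By inclusion–exclusion the count is 55 − 49 + 3 = 9.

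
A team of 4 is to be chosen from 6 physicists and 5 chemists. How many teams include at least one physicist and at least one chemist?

310

With no constraint there are C(11,4) = 330 possible selections.
Subtract selections that omit an entire group: no physicists → C(5,4) = 5; no chemists → C(6,4) = 15.
Both groups omitted at once is impossible, so 330 − 20 = 310.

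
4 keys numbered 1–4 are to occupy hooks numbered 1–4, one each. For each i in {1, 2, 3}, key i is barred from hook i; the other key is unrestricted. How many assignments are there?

11

Let Aᵢ (for i ∈ {1, 2, 3}) be the placements that put key i in its forbidden hook. Any j of these fix j positions, leaving (4−j)! ways to fill the rest, and there are C(3,j) ways to pick which j.
By inclusion–exclusion, the number of valid placements is Σ_{j=0}^{3} (−1)^j C(3,j)·(4−j)!.
Computing: 24 − 18 + 6 − 1 = 11.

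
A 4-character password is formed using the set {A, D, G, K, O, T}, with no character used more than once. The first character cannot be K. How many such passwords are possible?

The first character has 6−1 = 5 choices (anything except K).
The remaining 3 characters are filled from the other 5 symbols without repetition: 5 × 4 × 3 = 60.
Total: 5 × 60 = 300.

300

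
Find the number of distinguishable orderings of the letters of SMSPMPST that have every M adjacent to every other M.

Treat the 2 copies of M as a single block. The multiset to arrange is then {MM, P, P, S, S, S, T}, 7 items in all.
That gives (7)!/(3!·2!) = 420 arrangements.

420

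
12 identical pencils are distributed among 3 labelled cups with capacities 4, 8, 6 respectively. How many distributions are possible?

Without the upper bounds there are C(14,2) = 91 ways to split 12 among 3 cups.
Subtract solutions that violate a single cap (substitute x_i' = x_i − (cap_i+1)): x_1 ≥ 5 gives C(9,2) = 36; x_2 ≥ 9 gives C(5,2) = 10; x_3 ≥ 7 gives C(7,2) = 21. Together 67.
Add back pairs where two caps are both exceeded: 0 + 1 + 0 = 1.
By inclusion–exclusion the count is 91 − 67 + 1 = 25.

25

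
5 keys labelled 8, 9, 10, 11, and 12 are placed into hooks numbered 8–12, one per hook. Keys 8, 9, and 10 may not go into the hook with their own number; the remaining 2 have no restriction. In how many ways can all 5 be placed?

64

Let Aᵢ (for i ∈ {8, 9, 10}) be the placements that put key i in its forbidden hook. Any j of these fix j positions, leaving (5−j)! ways to fill the rest, and there are C(3,j) ways to pick which j.
By inclusion–exclusion, the number of valid placements is Σ_{j=0}^{3} (−1)^j C(3,j)·(5−j)!.
Computing: 120 − 72 + 18 − 2 = 64.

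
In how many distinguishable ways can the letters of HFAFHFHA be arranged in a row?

560

HFAFHFHA has 8 letters with A appearing twice, F appearing 3 times, and H appearing 3 times.
Dividing 8! = 40320 by 3!·3!·2! = 72 for the repeated letters gives 560.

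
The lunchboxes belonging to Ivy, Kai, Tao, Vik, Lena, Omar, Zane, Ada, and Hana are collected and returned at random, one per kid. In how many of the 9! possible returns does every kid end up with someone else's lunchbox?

133496

Count assignments avoiding every fixed point. For any j of the 9 kids fixed to their own lunchbox, the other 9−j can be arranged in (9−j)! ways.
By inclusion–exclusion this is Σ_{j=0}^{9} (−1)^j C(9,j)·(9−j)!.
Computing: 362880 − 362880 + 181440 − 60480 + 15120 − 3024 + 504 − 72 + 9 − 1 = 133496.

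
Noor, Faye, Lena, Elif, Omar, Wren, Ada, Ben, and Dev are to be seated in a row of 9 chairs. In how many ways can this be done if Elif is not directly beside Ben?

Of the 9! = 362880 arrangements, those with Elif and Ben adjacent number 2 × 8! = 80640 (treat the pair as a block with 2 internal orders).
Complementary counting: 362880 − 80640 = 282240.

282240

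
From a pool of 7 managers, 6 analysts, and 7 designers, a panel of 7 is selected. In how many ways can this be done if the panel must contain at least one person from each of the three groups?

70658

Unrestricted: C(20,7) = 77520 ways to pick any 7 of the 20.
Subtract selections that omit an entire group: no managers → C(13,7) = 1716; no analysts → C(14,7) = 3432; no designers → C(13,7) = 1716.
Add back selections omitting two groups (i.e. drawn from a single group): C(7,7) + C(6,7) + C(7,7) = 2.
By inclusion–exclusion: 77520 − 6864 + 2 = 70658.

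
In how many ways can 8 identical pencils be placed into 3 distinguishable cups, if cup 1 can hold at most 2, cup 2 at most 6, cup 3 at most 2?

Ignoring the caps, the number of non-negative solutions to x_1+…+x_3 = 8 is C(10,2) = 45.
Subtract solutions that violate a single cap (substitute x_i' = x_i − (cap_i+1)): x_1 ≥ 3 gives C(7,2) = 21; x_2 ≥ 7 gives C(3,2) = 3; x_3 ≥ 3 gives C(7,2) = 21. Together 45.
Add back pairs where two caps are both exceeded: 0 + 6 + 0 = 6.
By inclusion–exclusion the count is 45 − 45 + 6 = 6.

6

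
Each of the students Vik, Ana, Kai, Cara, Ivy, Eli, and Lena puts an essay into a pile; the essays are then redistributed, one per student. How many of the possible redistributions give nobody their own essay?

1854

Count assignments avoiding every fixed point. For any j of the 7 students fixed to their own essay, the other 7−j can be arranged in (7−j)! ways.
By inclusion–exclusion this is Σ_{j=0}^{7} (−1)^j C(7,j)·(7−j)!.
Computing: 5040 − 5040 + 2520 − 840 + 210 − 42 + 7 − 1 = 1854.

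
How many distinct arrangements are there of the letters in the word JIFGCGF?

1260

JIFGCGF has 7 letters with F appearing twice and G appearing twice.
Dividing 7! = 5040 by 2!·2! = 4 for the repeated letters gives 1260.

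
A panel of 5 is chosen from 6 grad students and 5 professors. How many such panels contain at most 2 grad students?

181

Split by how many grad students are chosen (0 through 2).
Sum: C(6,0)·C(5,5) + C(6,1)·C(5,4) + C(6,2)·C(5,3) = 1 + 30 + 150 = 181.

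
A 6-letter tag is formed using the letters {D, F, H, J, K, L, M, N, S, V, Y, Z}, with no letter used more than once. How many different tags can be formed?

Choose and order 6 of the 12 symbols: the first letter has 12 options, the next 11, and so on down to 7.
That product is 12 × 11 × 10 × 9 × 8 × 7 = 665280.

665280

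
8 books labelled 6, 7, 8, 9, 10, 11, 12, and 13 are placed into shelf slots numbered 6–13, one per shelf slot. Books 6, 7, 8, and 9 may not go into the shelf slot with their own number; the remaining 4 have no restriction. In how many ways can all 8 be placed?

Let Aᵢ (for 6 ≤ i ≤ 9) be the placements that put book i in its forbidden shelf slot. Any j of these fix j positions, leaving (8−j)! ways to fill the rest, and there are C(4,j) ways to pick which j.
By inclusion–exclusion, the number of valid placements is Σ_{j=0}^{4} (−1)^j C(4,j)·(8−j)!.
Computing: 40320 − 20160 + 4320 − 480 + 24 = 24024.

24024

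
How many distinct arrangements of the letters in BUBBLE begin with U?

20

Fix U in the first position and arrange the remaining 5 letters.
Those 5 letters have B appearing 3 times, giving (5)!/(3!) = 20.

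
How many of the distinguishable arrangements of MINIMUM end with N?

60

Fix N in the last position and arrange the remaining 6 letters.
Those 6 letters have I appearing twice and M appearing 3 times, giving (6)!/(3!·2!) = 60.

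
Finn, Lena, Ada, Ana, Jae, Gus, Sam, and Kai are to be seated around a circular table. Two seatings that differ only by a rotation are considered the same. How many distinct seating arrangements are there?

5040

Around a circle, 8 distinct people have 8!/8 = (7)! = 5040 rotationally distinct seatings.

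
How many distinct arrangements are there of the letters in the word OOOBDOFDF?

The 9 letters of OOOBDOFDF have repeats: D appearing twice, F appearing twice, and O appearing 4 times.
Dividing 9! = 362880 by 4!·2!·2! = 96 for the repeated letters gives 3780.

3780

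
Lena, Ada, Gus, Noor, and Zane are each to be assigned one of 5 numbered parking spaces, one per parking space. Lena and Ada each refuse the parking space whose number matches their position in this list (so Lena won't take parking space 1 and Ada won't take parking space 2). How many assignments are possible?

Let Aᵢ (for i ∈ {1, 2}) be the placements that put person i in their forbidden parking space. Any j of these fix j positions, leaving (5−j)! ways to fill the rest, and there are C(2,j) ways to pick which j.
By inclusion–exclusion, the number of valid placements is Σ_{j=0}^{2} (−1)^j C(2,j)·(5−j)!.
Computing: 120 − 48 + 6 = 78.

78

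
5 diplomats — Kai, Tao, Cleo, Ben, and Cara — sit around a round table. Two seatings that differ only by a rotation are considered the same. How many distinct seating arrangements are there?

24

Seat Kai anywhere (absorbing the rotational symmetry), then permute the other 4: (4)! = 24.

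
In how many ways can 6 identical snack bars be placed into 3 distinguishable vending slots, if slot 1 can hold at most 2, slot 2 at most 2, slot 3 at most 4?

6

Ignoring the caps, the number of non-negative solutions to x_1+…+x_3 = 6 is C(8,2) = 28.
Subtract solutions that violate a single cap (substitute x_i' = x_i − (cap_i+1)): x_1 ≥ 3 gives C(5,2) = 10; x_2 ≥ 3 gives C(5,2) = 10; x_3 ≥ 5 gives C(3,2) = 3. Together 23.
Add back pairs where two caps are both exceeded: 1 + 0 + 0 = 1.
By inclusion–exclusion the count is 28 − 23 + 1 = 6.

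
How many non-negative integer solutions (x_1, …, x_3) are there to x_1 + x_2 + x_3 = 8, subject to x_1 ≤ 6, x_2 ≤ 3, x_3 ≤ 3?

13

By stars and bars, unrestricted non-negative solutions to x_1+…+x_3 = 8 number C(8+2,2) = 45.
Subtract solutions that violate a single cap (substitute x_i' = x_i − (cap_i+1)): x_1 ≥ 7 gives C(3,2) = 3; x_2 ≥ 4 gives C(6,2) = 15; x_3 ≥ 4 gives C(6,2) = 15. Together 33.
Add back pairs where two caps are both exceeded: 0 + 0 + 1 = 1.
By inclusion–exclusion the count is 45 − 33 + 1 = 13.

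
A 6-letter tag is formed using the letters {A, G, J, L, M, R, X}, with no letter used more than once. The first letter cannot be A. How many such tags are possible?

The first letter has 7−1 = 6 choices (anything except A).
The remaining 5 letters are filled from the other 6 symbols without repetition: 6 × 5 × 4 × 3 × 2 = 720.
Total: 6 × 720 = 4320.

4320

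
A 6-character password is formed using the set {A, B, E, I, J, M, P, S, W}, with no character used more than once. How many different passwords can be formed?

This is a permutation of 6 out of 9: P(9,6) = 9!/3!.
9 × 8 × 7 × 6 × 5 × 4 = 60480.

60480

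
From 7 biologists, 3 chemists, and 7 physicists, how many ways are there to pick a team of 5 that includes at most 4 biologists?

Split by how many biologists are chosen (0 through 4).
Sum: C(7,0)·C(10,5) + C(7,1)·C(10,4) + C(7,2)·C(10,3) + C(7,3)·C(10,2) + C(7,4)·C(10,1) = 252 + 1470 + 2520 + 1575 + 350 = 6167.

6167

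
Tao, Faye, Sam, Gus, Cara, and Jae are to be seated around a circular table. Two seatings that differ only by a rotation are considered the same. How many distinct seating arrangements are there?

Seat Tao anywhere (absorbing the rotational symmetry), then permute the other 5: (5)! = 120.

120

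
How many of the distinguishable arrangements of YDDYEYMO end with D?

With the last slot taken by D, it remains to arrange the other 7 letters (YDYEYMO).
Those 7 letters have Y appearing 3 times, giving (7)!/(3!) = 840.

840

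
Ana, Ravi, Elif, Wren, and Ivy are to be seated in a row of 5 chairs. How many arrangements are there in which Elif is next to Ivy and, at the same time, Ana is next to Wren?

Treat {Elif,Ivy} as one block (2 orders) and {Ana,Wren} as another (2 orders).
That leaves 3 units to arrange: 2 × 2 × 3! = 4 × 6 = 24.

24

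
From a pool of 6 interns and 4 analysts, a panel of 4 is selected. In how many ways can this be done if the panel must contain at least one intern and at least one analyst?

With no constraint there are C(10,4) = 210 possible selections.
Selections missing a whole group: no interns → C(4,4) = 1; no analysts → C(6,4) = 15.
Both groups omitted at once is impossible, so 210 − 16 = 194.

194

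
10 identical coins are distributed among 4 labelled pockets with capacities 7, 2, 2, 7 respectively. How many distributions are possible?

Ignoring the caps, the number of non-negative solutions to x_1+…+x_4 = 10 is C(13,3) = 286.
Subtract solutions that violate a single cap (substitute x_i' = x_i − (cap_i+1)): x_1 ≥ 8 gives C(5,3) = 10; x_2 ≥ 3 gives C(10,3) = 120; x_3 ≥ 3 gives C(10,3) = 120; x_4 ≥ 8 gives C(5,3) = 10. Together 260.
Add back pairs where two caps are both exceeded: 0 + 0 + 0 + 35 + 0 + 0 = 35.
By inclusion–exclusion the count is 286 − 260 + 35 = 61.

61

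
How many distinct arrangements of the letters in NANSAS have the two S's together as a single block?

30

Treat the 2 copies of S as a single block. The multiset to arrange is then {SS, A, A, N, N}, 5 items in all.
That gives (5)!/(2!·2!) = 30 arrangements.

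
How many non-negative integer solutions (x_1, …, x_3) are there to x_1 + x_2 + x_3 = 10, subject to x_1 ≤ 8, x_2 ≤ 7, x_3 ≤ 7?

By stars and bars, unrestricted non-negative solutions to x_1+…+x_3 = 10 number C(10+2,2) = 66.
Subtract solutions that violate a single cap (substitute x_i' = x_i − (cap_i+1)): x_1 ≥ 9 gives C(3,2) = 3; x_2 ≥ 8 gives C(4,2) = 6; x_3 ≥ 8 gives C(4,2) = 6. Together 15.
No two caps can be exceeded simultaneously, so the pair terms are all 0.
By inclusion–exclusion the count is 66 − 15 + 0 = 51.

51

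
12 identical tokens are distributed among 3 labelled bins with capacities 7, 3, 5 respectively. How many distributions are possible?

10

By stars and bars, unrestricted non-negative solutions to x_1+…+x_3 = 12 number C(12+2,2) = 91.
Subtract solutions that violate a single cap (substitute x_i' = x_i − (cap_i+1)): x_1 ≥ 8 gives C(6,2) = 15; x_2 ≥ 4 gives C(10,2) = 45; x_3 ≥ 6 gives C(8,2) = 28. Together 88.
Add back pairs where two caps are both exceeded: 1 + 0 + 6 = 7.
By inclusion–exclusion the count is 91 − 88 + 7 = 10.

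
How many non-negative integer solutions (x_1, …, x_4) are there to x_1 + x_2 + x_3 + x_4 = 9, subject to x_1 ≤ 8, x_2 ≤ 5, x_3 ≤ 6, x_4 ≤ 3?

Ignoring the caps, the number of non-negative solutions to x_1+…+x_4 = 9 is C(12,3) = 220.
Subtract solutions that violate a single cap (substitute x_i' = x_i − (cap_i+1)): x_1 ≥ 9 gives C(3,3) = 1; x_2 ≥ 6 gives C(6,3) = 20; x_3 ≥ 7 gives C(5,3) = 10; x_4 ≥ 4 gives C(8,3) = 56. Together 87.
No two caps can be exceeded simultaneously, so the pair terms are all 0.
By inclusion–exclusion the count is 220 − 87 + 0 = 133.

133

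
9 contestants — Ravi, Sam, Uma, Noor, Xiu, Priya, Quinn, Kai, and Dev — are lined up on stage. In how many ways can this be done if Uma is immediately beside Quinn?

Treat {Uma, Quinn} as a single unit. There are 8 units to order, and the pair itself can be ordered 2 ways.
That gives 2 × 8! = 2 × 40320 = 80640.

80640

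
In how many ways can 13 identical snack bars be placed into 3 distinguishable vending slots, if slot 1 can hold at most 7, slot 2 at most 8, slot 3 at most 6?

Without the upper bounds there are C(15,2) = 105 ways to split 13 among 3 vending slots.
Subtract solutions that violate a single cap (substitute x_i' = x_i − (cap_i+1)): x_1 ≥ 8 gives C(7,2) = 21; x_2 ≥ 9 gives C(6,2) = 15; x_3 ≥ 7 gives C(8,2) = 28. Together 64.
No two caps can be exceeded simultaneously, so the pair terms are all 0.
By inclusion–exclusion the count is 105 − 64 + 0 = 41.

41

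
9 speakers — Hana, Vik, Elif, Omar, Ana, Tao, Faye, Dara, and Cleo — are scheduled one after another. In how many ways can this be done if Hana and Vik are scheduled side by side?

Treat {Hana, Vik} as a single unit. There are 8 units to order, and the pair itself can be ordered 2 ways.
So the count is 2·(8)! = 80640.

80640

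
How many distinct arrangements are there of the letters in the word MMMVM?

The 5 letters of MMMVM have repeats: M appearing 4 times.
Dividing 5! = 120 by 4! = 24 for the repeated letters gives 5.

5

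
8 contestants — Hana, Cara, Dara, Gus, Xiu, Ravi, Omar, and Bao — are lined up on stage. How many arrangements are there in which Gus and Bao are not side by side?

30240

There are 8! = 40320 arrangements in all. If Gus and Bao are adjacent, merging them into one block gives 2·(7)! = 10080 arrangements.
So 40320 − 10080 = 30240 arrangements keep them apart.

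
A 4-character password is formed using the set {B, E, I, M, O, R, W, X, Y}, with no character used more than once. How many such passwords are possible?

3024

This is a permutation of 4 out of 9: P(9,4) = 9!/5!.
9 × 8 × 7 × 6 = 3024.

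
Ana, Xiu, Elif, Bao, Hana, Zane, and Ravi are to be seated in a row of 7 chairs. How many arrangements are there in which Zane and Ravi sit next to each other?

Glue Zane and Ravi into one block (2 internal orders), leaving 6 units to arrange in a row.
So the count is 2·(6)! = 1440.

1440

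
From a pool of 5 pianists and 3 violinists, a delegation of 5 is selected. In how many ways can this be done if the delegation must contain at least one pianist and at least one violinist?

55

Total 5-person selections from all 8: C(8,5) = 56.
Selections missing a whole group: no pianists → C(3,5) = 0; no violinists → C(5,5) = 1.
Both groups omitted at once is impossible, so 56 − 1 = 55.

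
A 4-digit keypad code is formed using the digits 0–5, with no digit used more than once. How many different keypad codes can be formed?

With no repetition, fill the 4 digits in order: 6 choices, then 5, down to 3.
That product is 6 × 5 × 4 × 3 = 360.

360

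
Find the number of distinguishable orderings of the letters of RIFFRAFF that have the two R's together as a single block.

210

Treat the 2 copies of R as a single block. The multiset to arrange is then {RR, A, F, F, F, F, I}, 7 items in all.
That gives (7)!/(4!) = 210 arrangements.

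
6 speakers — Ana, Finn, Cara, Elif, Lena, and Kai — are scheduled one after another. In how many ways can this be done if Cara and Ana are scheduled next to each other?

Glue Cara and Ana into one block (2 internal orders), leaving 5 units to arrange in a row.
That gives 2 × 5! = 2 × 120 = 240.

240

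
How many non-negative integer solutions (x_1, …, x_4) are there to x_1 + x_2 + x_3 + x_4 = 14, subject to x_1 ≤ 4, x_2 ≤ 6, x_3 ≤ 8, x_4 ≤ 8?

240

Ignoring the caps, the number of non-negative solutions to x_1+…+x_4 = 14 is C(17,3) = 680.
Subtract solutions that violate a single cap (substitute x_i' = x_i − (cap_i+1)): x_1 ≥ 5 gives C(12,3) = 220; x_2 ≥ 7 gives C(10,3) = 120; x_3 ≥ 9 gives C(8,3) = 56; x_4 ≥ 9 gives C(8,3) = 56. Together 452.
Add back pairs where two caps are both exceeded: 10 + 1 + 1 + 0 + 0 + 0 = 12.
By inclusion–exclusion the count is 680 − 452 + 12 = 240.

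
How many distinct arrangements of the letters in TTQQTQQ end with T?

15

Fix T in the last position and arrange the remaining 6 letters.
Those 6 letters have Q appearing 4 times and T appearing twice, giving (6)!/(4!·2!) = 15.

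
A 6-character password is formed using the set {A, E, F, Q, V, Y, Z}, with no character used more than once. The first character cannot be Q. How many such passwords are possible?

The first character has 7−1 = 6 choices (anything except Q).
The remaining 5 characters are filled from the other 6 symbols without repetition: 6 × 5 × 4 × 3 × 2 = 720.
Total: 6 × 720 = 4320.

4320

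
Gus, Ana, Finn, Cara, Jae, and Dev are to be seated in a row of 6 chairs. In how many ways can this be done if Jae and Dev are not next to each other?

There are 6! = 720 arrangements in all. If Jae and Dev are adjacent, merging them into one block gives 2·(5)! = 240 arrangements.
So 720 − 240 = 480 arrangements keep them apart.

480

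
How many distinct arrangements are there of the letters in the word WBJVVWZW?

3360

The 8 letters of WBJVVWZW have repeats: V appearing twice and W appearing 3 times.
Dividing 8! = 40320 by 3!·2! = 12 for the repeated letters gives 3360.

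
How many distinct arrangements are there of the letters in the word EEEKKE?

EEEKKE has 6 letters with E appearing 4 times and K appearing twice.
Dividing 6! = 720 by 4!·2! = 48 for the repeated letters gives 15.

15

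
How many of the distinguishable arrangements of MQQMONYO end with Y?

630

Fix Y in the last position and arrange the remaining 7 letters.
Those 7 letters have M appearing twice, O appearing twice, and Q appearing twice, giving (7)!/(2!·2!·2!) = 630.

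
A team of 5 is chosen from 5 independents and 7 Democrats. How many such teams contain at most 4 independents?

791

Split by how many independents are chosen (0 through 4).
Sum: C(5,0)·C(7,5) + C(5,1)·C(7,4) + C(5,2)·C(7,3) + C(5,3)·C(7,2) + C(5,4)·C(7,1) = 21 + 175 + 350 + 210 + 35 = 791.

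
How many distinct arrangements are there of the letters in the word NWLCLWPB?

NWLCLWPB has 8 letters with L appearing twice and W appearing twice.
The number of distinct arrangements is 8!/(2!·2!) = 40320/4 = 10080.

10080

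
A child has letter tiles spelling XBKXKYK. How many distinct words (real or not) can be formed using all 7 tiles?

420

The 7 letters of XBKXKYK have repeats: K appearing 3 times and X appearing twice.
The number of distinct arrangements is 7!/(3!·2!) = 5040/12 = 420.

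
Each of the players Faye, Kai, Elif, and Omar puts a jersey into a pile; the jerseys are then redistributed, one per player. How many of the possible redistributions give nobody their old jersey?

9

Count assignments avoiding every fixed point. For any j of the 4 players fixed to their old jersey, the other 4−j can be arranged in (4−j)! ways.
By inclusion–exclusion this is Σ_{j=0}^{4} (−1)^j C(4,j)·(4−j)!.
Computing: 24 − 24 + 12 − 4 + 1 = 9.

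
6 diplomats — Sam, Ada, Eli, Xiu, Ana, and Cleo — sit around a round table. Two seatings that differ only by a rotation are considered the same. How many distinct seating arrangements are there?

120

Seat Sam anywhere (absorbing the rotational symmetry), then permute the other 5: (5)! = 120.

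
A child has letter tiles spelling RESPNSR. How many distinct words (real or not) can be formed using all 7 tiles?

1260

RESPNSR has 7 letters with R appearing twice and S appearing twice.
The number of distinct arrangements is 7!/(2!·2!) = 5040/4 = 1260.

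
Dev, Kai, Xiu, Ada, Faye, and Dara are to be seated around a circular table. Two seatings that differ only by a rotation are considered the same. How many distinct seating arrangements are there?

120

Around a circle, 6 distinct people have 6!/6 = (5)! = 120 rotationally distinct seatings.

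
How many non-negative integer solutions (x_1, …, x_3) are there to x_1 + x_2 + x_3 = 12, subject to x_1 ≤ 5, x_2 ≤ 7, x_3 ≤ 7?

Ignoring the caps, the number of non-negative solutions to x_1+…+x_3 = 12 is C(14,2) = 91.
Subtract solutions that violate a single cap (substitute x_i' = x_i − (cap_i+1)): x_1 ≥ 6 gives C(8,2) = 28; x_2 ≥ 8 gives C(6,2) = 15; x_3 ≥ 8 gives C(6,2) = 15. Together 58.
No two caps can be exceeded simultaneously, so the pair terms are all 0.
By inclusion–exclusion the count is 91 − 58 + 0 = 33.

33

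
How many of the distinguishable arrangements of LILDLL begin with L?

Fix L in the first position and arrange the remaining 5 letters.
Those 5 letters have L appearing 3 times, giving (5)!/(3!) = 20.

20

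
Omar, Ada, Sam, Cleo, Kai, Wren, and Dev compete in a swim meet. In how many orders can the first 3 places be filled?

210

This is an ordered selection of 3 from 7: P(7,3).
That gives 7 × 6 × 5 = 210.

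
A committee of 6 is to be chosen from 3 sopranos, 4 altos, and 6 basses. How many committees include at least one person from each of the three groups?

1416

Unrestricted: C(13,6) = 1716 ways to pick any 6 of the 13.
Subtract selections that omit an entire group: no sopranos → C(10,6) = 210; no altos → C(9,6) = 84; no basses → C(7,6) = 7.
Add back selections omitting two groups (i.e. drawn from a single group): C(3,6) + C(4,6) + C(6,6) = 1.
By inclusion–exclusion: 1716 − 301 + 1 = 1416.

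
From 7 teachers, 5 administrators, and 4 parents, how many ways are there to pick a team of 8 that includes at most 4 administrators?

Split by how many administrators are chosen (0 through 4).
Sum: C(5,0)·C(11,8) + C(5,1)·C(11,7) + C(5,2)·C(11,6) + C(5,3)·C(11,5) + C(5,4)·C(11,4) = 165 + 1650 + 4620 + 4620 + 1650 = 12705.

12705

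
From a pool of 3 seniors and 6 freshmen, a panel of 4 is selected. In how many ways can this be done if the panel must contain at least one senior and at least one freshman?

Total 4-person selections from all 9: C(9,4) = 126.
Selections missing a whole group: no seniors → C(6,4) = 15; no freshmen → C(3,4) = 0.
Both groups omitted at once is impossible, so 126 − 15 = 111.

111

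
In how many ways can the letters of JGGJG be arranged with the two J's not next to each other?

Total arrangements of JGGJG: 5!/(3!·2!) = 10.
Arrangements with the J's together: treat JJ as one letter, giving (4)!/(3!) = 4.
Hence 10 − 4 = 6.

6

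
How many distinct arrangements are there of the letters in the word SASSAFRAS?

2520

SASSAFRAS has 9 letters with A appearing 3 times and S appearing 4 times.
Dividing 9! = 362880 by 4!·3! = 144 for the repeated letters gives 2520.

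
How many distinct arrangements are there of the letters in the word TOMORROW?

TOMORROW has 8 letters with O appearing 3 times and R appearing twice.
Dividing 8! = 40320 by 3!·2! = 12 for the repeated letters gives 3360.

3360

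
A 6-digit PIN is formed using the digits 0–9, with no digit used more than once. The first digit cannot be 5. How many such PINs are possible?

136080

The first digit has 10−1 = 9 choices (anything except 5).
The remaining 5 digits are filled from the other 9 symbols without repetition: 9 × 8 × 7 × 6 × 5 = 15120.
Total: 9 × 15120 = 136080.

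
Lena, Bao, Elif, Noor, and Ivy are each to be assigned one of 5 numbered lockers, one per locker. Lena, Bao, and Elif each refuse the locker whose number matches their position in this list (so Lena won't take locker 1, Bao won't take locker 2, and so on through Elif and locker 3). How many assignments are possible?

64

Let Aᵢ (for i ∈ {1, 2, 3}) be the placements that put person i in their forbidden locker. Any j of these fix j positions, leaving (5−j)! ways to fill the rest, and there are C(3,j) ways to pick which j.
By inclusion–exclusion, the number of valid placements is Σ_{j=0}^{3} (−1)^j C(3,j)·(5−j)!.
Computing: 120 − 72 + 18 − 2 = 64.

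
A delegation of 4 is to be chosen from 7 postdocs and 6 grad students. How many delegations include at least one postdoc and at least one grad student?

Total 4-person selections from all 13: C(13,4) = 715.
Selections missing a whole group: no postdocs → C(6,4) = 15; no grad students → C(7,4) = 35.
Both groups omitted at once is impossible, so 715 − 50 = 665.

665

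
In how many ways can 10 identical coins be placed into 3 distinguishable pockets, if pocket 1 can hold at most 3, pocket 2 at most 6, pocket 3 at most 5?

14

By stars and bars, unrestricted non-negative solutions to x_1+…+x_3 = 10 number C(10+2,2) = 66.
Subtract solutions that violate a single cap (substitute x_i' = x_i − (cap_i+1)): x_1 ≥ 4 gives C(8,2) = 28; x_2 ≥ 7 gives C(5,2) = 10; x_3 ≥ 6 gives C(6,2) = 15. Together 53.
Add back pairs where two caps are both exceeded: 0 + 1 + 0 = 1.
By inclusion–exclusion the count is 66 − 53 + 1 = 14.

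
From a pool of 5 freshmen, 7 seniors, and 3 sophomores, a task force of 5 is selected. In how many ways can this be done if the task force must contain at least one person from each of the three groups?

Unrestricted: C(15,5) = 3003 ways to pick any 5 of the 15.
Subtract selections that omit an entire group: no freshmen → C(10,5) = 252; no seniors → C(8,5) = 56; no sophomores → C(12,5) = 792.
Add back selections omitting two groups (i.e. drawn from a single group): C(5,5) + C(7,5) + C(3,5) = 22.
By inclusion–exclusion: 3003 − 1100 + 22 = 1925.

1925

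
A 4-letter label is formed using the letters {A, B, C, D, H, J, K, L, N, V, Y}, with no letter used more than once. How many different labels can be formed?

With no repetition, fill the 4 letters in order: 11 choices, then 10, down to 8.
That product is 11 × 10 × 9 × 8 = 7920.

7920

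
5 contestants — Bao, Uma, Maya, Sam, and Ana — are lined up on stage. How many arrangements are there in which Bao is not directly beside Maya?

72

There are 5! = 120 arrangements in all. If Bao and Maya are adjacent, merging them into one block gives 2·(4)! = 48 arrangements.
Complementary counting: 120 − 48 = 72.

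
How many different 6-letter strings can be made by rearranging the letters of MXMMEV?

The 6 letters of MXMMEV have repeats: M appearing 3 times.
So there are 6! / (3!) = 120 distinguishable arrangements.

120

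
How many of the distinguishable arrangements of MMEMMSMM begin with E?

With the first slot taken by E, it remains to arrange the other 7 letters (MMMMSMM).
Those 7 letters have M appearing 6 times, giving (7)!/(6!) = 7.

7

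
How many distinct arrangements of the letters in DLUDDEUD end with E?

Fix E in the last position and arrange the remaining 7 letters.
Those 7 letters have D appearing 4 times and U appearing twice, giving (7)!/(4!·2!) = 105.

105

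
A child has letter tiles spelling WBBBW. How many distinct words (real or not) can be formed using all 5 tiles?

10

Letter multiplicities in WBBBW: B×3, W×2.
The number of distinct arrangements is 5!/(3!·2!) = 120/12 = 10.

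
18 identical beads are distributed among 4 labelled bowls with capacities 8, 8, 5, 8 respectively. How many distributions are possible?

Ignoring the caps, the number of non-negative solutions to x_1+…+x_4 = 18 is C(21,3) = 1330.
Subtract solutions that violate a single cap (substitute x_i' = x_i − (cap_i+1)): x_1 ≥ 9 gives C(12,3) = 220; x_2 ≥ 9 gives C(12,3) = 220; x_3 ≥ 6 gives C(15,3) = 455; x_4 ≥ 9 gives C(12,3) = 220. Together 1115.
Add back pairs where two caps are both exceeded: 1 + 20 + 1 + 20 + 1 + 20 = 63.
By inclusion–exclusion the count is 1330 − 1115 + 63 = 278.

278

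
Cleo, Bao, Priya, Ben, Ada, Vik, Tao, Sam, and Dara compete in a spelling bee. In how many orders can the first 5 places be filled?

There are 9 choices for 1st place, 8 for 2nd, and so on down to 5 for position 5.
That gives 9 × 8 × 7 × 6 × 5 = 15120.

15120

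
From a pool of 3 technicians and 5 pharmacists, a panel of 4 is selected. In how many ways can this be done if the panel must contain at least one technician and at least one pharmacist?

Total 4-person selections from all 8: C(8,4) = 70.
Subtract selections that omit an entire group: no technicians → C(5,4) = 5; no pharmacists → C(3,4) = 0.
Both groups omitted at once is impossible, so 70 − 5 = 65.

65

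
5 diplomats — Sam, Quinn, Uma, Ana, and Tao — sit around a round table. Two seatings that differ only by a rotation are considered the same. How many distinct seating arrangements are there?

Seat Sam anywhere (absorbing the rotational symmetry), then permute the other 4: (4)! = 24.

24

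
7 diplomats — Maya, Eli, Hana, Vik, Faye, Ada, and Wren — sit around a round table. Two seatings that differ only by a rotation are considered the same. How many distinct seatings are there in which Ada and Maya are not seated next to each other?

Without the restriction there are (6)! = 720 seatings.
Seatings with Ada beside Maya: treat them as a block with 2 internal orders, giving 2 × (5)! = 240.
Subtracting, 720 − 240 = 480.

480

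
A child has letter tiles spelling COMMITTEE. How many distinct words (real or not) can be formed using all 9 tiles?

45360

Letter multiplicities in COMMITTEE: C×1, E×2, I×1, M×2, O×1, T×2.
Dividing 9! = 362880 by 2!·2!·2! = 8 for the repeated letters gives 45360.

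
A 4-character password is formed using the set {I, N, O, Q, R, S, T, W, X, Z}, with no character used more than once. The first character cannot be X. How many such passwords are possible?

4536

The first character has 10−1 = 9 choices (anything except X).
The remaining 3 characters are filled from the other 9 symbols without repetition: 9 × 8 × 7 = 504.
Total: 9 × 504 = 4536.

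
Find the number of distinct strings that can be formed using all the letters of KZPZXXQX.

Letter multiplicities in KZPZXXQX: K×1, P×1, Q×1, X×3, Z×2.
Dividing 8! = 40320 by 3!·2! = 12 for the repeated letters gives 3360.

3360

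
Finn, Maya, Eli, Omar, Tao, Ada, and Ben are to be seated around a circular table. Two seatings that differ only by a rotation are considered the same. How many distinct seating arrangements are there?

Fix one person's seat to break rotational symmetry; the remaining 6 people can be arranged in (6)! = 720 ways.

720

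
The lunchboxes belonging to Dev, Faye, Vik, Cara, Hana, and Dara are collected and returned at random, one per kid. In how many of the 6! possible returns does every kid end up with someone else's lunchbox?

This is the derangement count D_6: permutations of 6 items with no fixed point.
By inclusion–exclusion this is Σ_{j=0}^{6} (−1)^j C(6,j)·(6−j)!.
Computing: 720 − 720 + 360 − 120 + 30 − 6 + 1 = 265.

265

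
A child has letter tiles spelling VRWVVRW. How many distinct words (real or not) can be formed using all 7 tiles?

210

The 7 letters of VRWVVRW have repeats: R appearing twice, V appearing 3 times, and W appearing twice.
The number of distinct arrangements is 7!/(3!·2!·2!) = 5040/24 = 210.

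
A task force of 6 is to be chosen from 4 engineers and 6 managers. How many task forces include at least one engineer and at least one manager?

209

With no constraint there are C(10,6) = 210 possible selections.
Subtract selections that omit an entire group: no engineers → C(6,6) = 1; no managers → C(4,6) = 0.
Both groups omitted at once is impossible, so 210 − 1 = 209.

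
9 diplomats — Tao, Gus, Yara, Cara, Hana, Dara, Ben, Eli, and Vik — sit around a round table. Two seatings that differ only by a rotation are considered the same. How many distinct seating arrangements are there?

Seat Tao anywhere (absorbing the rotational symmetry), then permute the other 8: (8)! = 40320.

40320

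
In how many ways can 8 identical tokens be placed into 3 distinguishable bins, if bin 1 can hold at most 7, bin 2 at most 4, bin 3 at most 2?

Without the upper bounds there are C(10,2) = 45 ways to split 8 among 3 bins.
Subtract solutions that violate a single cap (substitute x_i' = x_i − (cap_i+1)): x_1 ≥ 8 gives C(2,2) = 1; x_2 ≥ 5 gives C(5,2) = 10; x_3 ≥ 3 gives C(7,2) = 21. Together 32.
Add back pairs where two caps are both exceeded: 0 + 0 + 1 = 1.
By inclusion–exclusion the count is 45 − 32 + 1 = 14.

14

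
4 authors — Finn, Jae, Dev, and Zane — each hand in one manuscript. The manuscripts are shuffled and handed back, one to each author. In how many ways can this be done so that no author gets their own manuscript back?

This is the derangement count D_4: permutations of 4 items with no fixed point.
By inclusion–exclusion this is Σ_{j=0}^{4} (−1)^j C(4,j)·(4−j)!.
Computing: 24 − 24 + 12 − 4 + 1 = 9.

9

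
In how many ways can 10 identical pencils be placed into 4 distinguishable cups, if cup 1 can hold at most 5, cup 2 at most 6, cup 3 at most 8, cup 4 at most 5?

Ignoring the caps, the number of non-negative solutions to x_1+…+x_4 = 10 is C(13,3) = 286.
Subtract solutions that violate a single cap (substitute x_i' = x_i − (cap_i+1)): x_1 ≥ 6 gives C(7,3) = 35; x_2 ≥ 7 gives C(6,3) = 20; x_3 ≥ 9 gives C(4,3) = 4; x_4 ≥ 6 gives C(7,3) = 35. Together 94.
No two caps can be exceeded simultaneously, so the pair terms are all 0.
By inclusion–exclusion the count is 286 − 94 + 0 = 192.

192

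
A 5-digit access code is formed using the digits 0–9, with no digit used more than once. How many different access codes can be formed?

Choose and order 5 of the 10 symbols: the first digit has 10 options, the next 9, and so on down to 6.
10 × 9 × 8 × 7 × 6 = 30240.

30240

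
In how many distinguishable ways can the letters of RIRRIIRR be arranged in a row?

The 8 letters of RIRRIIRR have repeats: I appearing 3 times and R appearing 5 times.
So there are 8! / (5!·3!) = 56 distinguishable arrangements.

56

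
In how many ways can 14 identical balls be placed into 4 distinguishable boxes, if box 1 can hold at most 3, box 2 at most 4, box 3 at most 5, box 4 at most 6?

34

By stars and bars, unrestricted non-negative solutions to x_1+…+x_4 = 14 number C(14+3,3) = 680.
Subtract solutions that violate a single cap (substitute x_i' = x_i − (cap_i+1)): x_1 ≥ 4 gives C(13,3) = 286; x_2 ≥ 5 gives C(12,3) = 220; x_3 ≥ 6 gives C(11,3) = 165; x_4 ≥ 7 gives C(10,3) = 120. Together 791.
Add back pairs where two caps are both exceeded: 56 + 35 + 20 + 20 + 10 + 4 = 145.
By inclusion–exclusion the count is 680 − 791 + 145 = 34.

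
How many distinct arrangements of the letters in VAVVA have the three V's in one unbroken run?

3

Treat the 3 copies of V as a single block. The multiset to arrange is then {VVV, A, A}, 3 items in all.
That gives (3)!/(2!) = 3 arrangements.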